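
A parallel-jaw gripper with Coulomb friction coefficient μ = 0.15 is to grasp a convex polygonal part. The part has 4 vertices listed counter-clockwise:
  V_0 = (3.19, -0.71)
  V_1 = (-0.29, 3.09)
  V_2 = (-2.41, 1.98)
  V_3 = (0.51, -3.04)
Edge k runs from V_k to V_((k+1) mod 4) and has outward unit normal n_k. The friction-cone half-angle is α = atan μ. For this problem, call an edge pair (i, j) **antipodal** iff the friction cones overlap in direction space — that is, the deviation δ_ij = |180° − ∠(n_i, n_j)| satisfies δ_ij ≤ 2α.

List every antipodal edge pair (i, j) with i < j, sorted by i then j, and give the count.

α = atan 0.15 = 8.53°;  2α = 17.06°
n_0 = (+0.7375, +0.6754)
n_1 = (-0.4639, +0.8859)
n_2 = (-0.8644, -0.5028)
n_3 = (+0.6561, -0.7547)
  (0,1): δ = 104.85°  ·
  (0,2): δ = 12.30°  ✓
  (0,3): δ = 88.52°  ·
  (1,2): δ = 87.45°  ·
  (1,3): δ = 13.37°  ✓
  (2,3): δ = 79.18°  ·
antipodal pairs: 2

count = 2; pairs: (0,2), (1,3)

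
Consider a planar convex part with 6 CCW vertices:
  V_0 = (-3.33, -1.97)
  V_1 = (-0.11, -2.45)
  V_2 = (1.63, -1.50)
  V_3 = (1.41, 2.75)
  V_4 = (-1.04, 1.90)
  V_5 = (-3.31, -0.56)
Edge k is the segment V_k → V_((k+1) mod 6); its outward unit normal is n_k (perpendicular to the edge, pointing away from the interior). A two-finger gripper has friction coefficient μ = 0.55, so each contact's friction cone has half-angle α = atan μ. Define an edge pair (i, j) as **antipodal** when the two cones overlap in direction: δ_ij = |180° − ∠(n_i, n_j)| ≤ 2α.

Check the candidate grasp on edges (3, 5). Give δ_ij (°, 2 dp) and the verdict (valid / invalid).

δ = 109.95°, invalid

α = atan 0.55 = 28.81°;  2α = 57.62°
edge 3: e_3 = (-2.45, -0.85);  n_3 = (-0.3278, +0.9448)
edge 5: e_5 = (-0.02, -1.41);  n_5 = (-0.9999, +0.0142)
∠(n_3, n_5) = 70.05°
δ = |180° − 70.05°| = 109.95°
109.95° > 2α = 57.62°  →  invalid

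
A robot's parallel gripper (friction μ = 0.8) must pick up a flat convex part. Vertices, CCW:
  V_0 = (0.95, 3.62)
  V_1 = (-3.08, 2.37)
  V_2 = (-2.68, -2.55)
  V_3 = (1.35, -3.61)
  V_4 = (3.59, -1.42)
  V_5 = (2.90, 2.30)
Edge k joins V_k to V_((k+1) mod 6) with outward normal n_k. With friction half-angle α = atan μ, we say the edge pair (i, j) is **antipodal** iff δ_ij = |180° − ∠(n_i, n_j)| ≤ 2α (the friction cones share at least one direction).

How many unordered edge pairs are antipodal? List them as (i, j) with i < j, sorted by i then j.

α = atan 0.8 = 38.66°;  2α = 77.32°
n_0 = (-0.2963, +0.9551)
n_1 = (-0.9967, -0.0810)
n_2 = (-0.2544, -0.9671)
n_3 = (+0.6991, -0.7150)
n_4 = (+0.9832, +0.1824)
n_5 = (+0.5606, +0.8281)
  (0,1): δ = 102.58°  ·
  (0,2): δ = 31.97°  ✓
  (0,3): δ = 27.12°  ✓
  (0,4): δ = 83.28°  ·
  (0,5): δ = 128.67°  ·
  (1,2): δ = 109.38°  ·
  (1,3): δ = 50.29°  ✓
  (1,4): δ = 5.86°  ✓
  (1,5): δ = 51.26°  ✓
  (2,3): δ = 120.91°  ·
  (2,4): δ = 64.76°  ✓
  (2,5): δ = 19.36°  ✓
  (3,4): δ = 123.85°  ·
  (3,5): δ = 78.45°  ·
  (4,5): δ = 134.60°  ·
antipodal pairs: 7

count = 7; pairs: (0,2), (0,3), (1,3), (1,4), (1,5), (2,4), (2,5)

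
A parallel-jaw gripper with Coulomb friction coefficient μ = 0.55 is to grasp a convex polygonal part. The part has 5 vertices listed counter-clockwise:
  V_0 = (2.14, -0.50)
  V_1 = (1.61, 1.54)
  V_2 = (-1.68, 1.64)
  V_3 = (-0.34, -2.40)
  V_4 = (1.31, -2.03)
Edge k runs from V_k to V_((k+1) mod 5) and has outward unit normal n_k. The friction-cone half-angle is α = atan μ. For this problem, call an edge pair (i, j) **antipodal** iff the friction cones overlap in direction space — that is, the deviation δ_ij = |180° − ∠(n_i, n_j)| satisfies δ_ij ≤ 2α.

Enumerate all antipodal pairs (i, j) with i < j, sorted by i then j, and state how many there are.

count = 3; pairs: (0,2), (1,3), (2,4)

α = atan 0.55 = 28.81°;  2α = 57.62°
n_0 = (+0.9679, +0.2515)
n_1 = (+0.0304, +0.9995)
n_2 = (-0.9492, -0.3148)
n_3 = (+0.2188, -0.9758)
n_4 = (+0.8790, -0.4768)
  (0,1): δ = 106.30°  ·
  (0,2): δ = 3.79°  ✓
  (0,3): δ = 88.08°  ·
  (0,4): δ = 136.96°  ·
  (1,2): δ = 69.91°  ·
  (1,3): δ = 14.38°  ✓
  (1,4): δ = 63.26°  ·
  (2,3): δ = 95.71°  ·
  (2,4): δ = 46.83°  ✓
  (3,4): δ = 131.12°  ·
antipodal pairs: 3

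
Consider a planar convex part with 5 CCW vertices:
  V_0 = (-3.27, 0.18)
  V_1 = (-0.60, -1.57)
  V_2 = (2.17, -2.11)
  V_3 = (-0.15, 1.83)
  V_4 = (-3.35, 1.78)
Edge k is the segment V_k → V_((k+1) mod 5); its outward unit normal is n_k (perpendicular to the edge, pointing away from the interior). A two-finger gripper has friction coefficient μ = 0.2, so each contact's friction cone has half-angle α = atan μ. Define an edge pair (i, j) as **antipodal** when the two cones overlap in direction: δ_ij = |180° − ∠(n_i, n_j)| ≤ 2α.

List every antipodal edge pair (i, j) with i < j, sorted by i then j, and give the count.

count = 1; pairs: (1,3)

α = atan 0.2 = 11.31°;  2α = 22.62°
n_0 = (-0.5482, -0.8364)
n_1 = (-0.1913, -0.9815)
n_2 = (+0.8617, +0.5074)
n_3 = (-0.0156, +0.9999)
n_4 = (-0.9988, -0.0499)
  (0,1): δ = 157.79°  ·
  (0,2): δ = 26.27°  ·
  (0,3): δ = 34.14°  ·
  (0,4): δ = 126.10°  ·
  (1,2): δ = 48.48°  ·
  (1,3): δ = 11.93°  ✓
  (1,4): δ = 103.89°  ·
  (2,3): δ = 119.60°  ·
  (2,4): δ = 27.63°  ·
  (3,4): δ = 88.03°  ·
antipodal pairs: 1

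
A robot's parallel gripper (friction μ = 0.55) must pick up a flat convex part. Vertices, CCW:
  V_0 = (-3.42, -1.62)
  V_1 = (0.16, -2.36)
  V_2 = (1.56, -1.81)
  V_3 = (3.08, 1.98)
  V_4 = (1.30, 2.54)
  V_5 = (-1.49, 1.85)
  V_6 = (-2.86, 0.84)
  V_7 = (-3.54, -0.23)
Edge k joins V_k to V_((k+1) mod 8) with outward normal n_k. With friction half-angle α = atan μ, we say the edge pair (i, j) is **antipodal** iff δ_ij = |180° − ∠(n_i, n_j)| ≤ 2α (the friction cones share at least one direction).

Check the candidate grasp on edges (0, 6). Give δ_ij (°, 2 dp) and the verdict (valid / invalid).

α = atan 0.55 = 28.81°;  2α = 57.62°
edge 0: e_0 = (+3.58, -0.74);  n_0 = (-0.2024, -0.9793)
edge 6: e_6 = (-0.68, -1.07);  n_6 = (-0.8440, +0.5364)
∠(n_0, n_6) = 110.76°
δ = |180° − 110.76°| = 69.24°
69.24° > 2α = 57.62°  →  invalid

δ = 69.24°, invalid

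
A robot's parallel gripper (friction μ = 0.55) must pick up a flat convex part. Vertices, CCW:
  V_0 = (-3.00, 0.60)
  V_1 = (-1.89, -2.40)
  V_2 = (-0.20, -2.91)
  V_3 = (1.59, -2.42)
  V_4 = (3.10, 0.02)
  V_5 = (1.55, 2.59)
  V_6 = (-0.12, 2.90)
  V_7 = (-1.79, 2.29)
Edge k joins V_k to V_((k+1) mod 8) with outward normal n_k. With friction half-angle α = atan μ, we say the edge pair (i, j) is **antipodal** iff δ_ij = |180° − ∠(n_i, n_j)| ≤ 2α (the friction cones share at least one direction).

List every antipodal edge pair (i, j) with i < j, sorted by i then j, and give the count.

α = atan 0.55 = 28.81°;  2α = 57.62°
n_0 = (-0.9379, -0.3470)
n_1 = (-0.2889, -0.9574)
n_2 = (+0.2640, -0.9645)
n_3 = (+0.8503, -0.5262)
n_4 = (+0.8563, +0.5165)
n_5 = (+0.1825, +0.9832)
n_6 = (-0.3431, +0.9393)
n_7 = (-0.8131, +0.5821)
  (0,1): δ = 127.10°  ·
  (0,2): δ = 95.00°  ·
  (0,3): δ = 52.06°  ✓
  (0,4): δ = 10.79°  ✓
  (0,5): δ = 59.18°  ·
  (0,6): δ = 89.76°  ·
  (0,7): δ = 124.09°  ·
  (1,2): δ = 147.90°  ·
  (1,3): δ = 104.96°  ·
  (1,4): δ = 42.11°  ✓
  (1,5): δ = 6.28°  ✓
  (1,6): δ = 36.86°  ✓
  (1,7): δ = 71.19°  ·
  (2,3): δ = 137.06°  ·
  (2,4): δ = 74.21°  ·
  (2,5): δ = 25.83°  ✓
  (2,6): δ = 4.76°  ✓
  (2,7): δ = 39.09°  ✓
  (3,4): δ = 117.15°  ·
  (3,5): δ = 68.76°  ·
  (3,6): δ = 38.18°  ✓
  (3,7): δ = 3.85°  ✓
  (4,5): δ = 131.61°  ·
  (4,6): δ = 101.03°  ·
  (4,7): δ = 66.70°  ·
  (5,6): δ = 149.42°  ·
  (5,7): δ = 115.09°  ·
  (6,7): δ = 145.67°  ·
antipodal pairs: 10

count = 10; pairs: (0,3), (0,4), (1,4), (1,5), (1,6), (2,5), (2,6), (2,7), (3,6), (3,7)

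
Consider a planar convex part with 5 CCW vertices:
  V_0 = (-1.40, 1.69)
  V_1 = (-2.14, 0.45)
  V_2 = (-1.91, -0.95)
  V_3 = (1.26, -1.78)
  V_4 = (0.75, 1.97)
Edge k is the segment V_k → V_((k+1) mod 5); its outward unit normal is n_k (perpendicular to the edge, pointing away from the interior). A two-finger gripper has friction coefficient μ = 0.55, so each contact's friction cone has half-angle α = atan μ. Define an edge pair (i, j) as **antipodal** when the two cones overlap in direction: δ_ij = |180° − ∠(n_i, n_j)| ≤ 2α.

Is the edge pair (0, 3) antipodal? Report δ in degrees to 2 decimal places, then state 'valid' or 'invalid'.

α = atan 0.55 = 28.81°;  2α = 57.62°
edge 0: e_0 = (-0.74, -1.24);  n_0 = (-0.8587, +0.5125)
edge 3: e_3 = (-0.51, +3.75);  n_3 = (+0.9909, +0.1348)
∠(n_0, n_3) = 141.43°
δ = |180° − 141.43°| = 38.57°
38.57° ≤ 2α = 57.62°  →  valid

δ = 38.57°, valid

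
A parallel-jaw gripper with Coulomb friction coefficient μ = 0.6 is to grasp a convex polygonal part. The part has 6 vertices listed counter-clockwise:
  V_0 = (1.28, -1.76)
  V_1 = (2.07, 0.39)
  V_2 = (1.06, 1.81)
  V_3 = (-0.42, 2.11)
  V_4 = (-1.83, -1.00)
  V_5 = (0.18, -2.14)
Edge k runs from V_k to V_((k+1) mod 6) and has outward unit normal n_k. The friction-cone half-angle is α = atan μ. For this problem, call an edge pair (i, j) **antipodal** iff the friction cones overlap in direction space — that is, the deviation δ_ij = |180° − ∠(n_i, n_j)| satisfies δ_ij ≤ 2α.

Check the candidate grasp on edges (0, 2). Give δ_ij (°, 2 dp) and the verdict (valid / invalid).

α = atan 0.6 = 30.96°;  2α = 61.93°
edge 0: e_0 = (+0.79, +2.15);  n_0 = (+0.9386, -0.3449)
edge 2: e_2 = (-1.48, +0.30);  n_2 = (+0.1987, +0.9801)
∠(n_0, n_2) = 98.72°
δ = |180° − 98.72°| = 81.28°
81.28° > 2α = 61.93°  →  invalid

δ = 81.28°, invalid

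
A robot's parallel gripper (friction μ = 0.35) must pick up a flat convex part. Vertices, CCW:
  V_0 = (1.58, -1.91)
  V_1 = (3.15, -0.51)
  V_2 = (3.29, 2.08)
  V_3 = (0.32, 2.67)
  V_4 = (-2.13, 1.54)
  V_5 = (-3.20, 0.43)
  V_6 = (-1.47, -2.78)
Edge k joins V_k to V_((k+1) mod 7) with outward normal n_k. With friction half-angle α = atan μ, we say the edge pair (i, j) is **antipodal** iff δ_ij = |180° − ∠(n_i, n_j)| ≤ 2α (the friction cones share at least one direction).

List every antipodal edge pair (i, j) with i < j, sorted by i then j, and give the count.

count = 6; pairs: (0,3), (0,4), (1,5), (2,6), (3,6), (4,6)

α = atan 0.35 = 19.29°;  2α = 38.58°
n_0 = (+0.6655, -0.7464)
n_1 = (+0.9985, -0.0540)
n_2 = (+0.1948, +0.9808)
n_3 = (-0.4188, +0.9081)
n_4 = (-0.7200, +0.6940)
n_5 = (-0.8803, -0.4744)
n_6 = (+0.2743, -0.9616)
  (0,1): δ = 134.82°  ·
  (0,2): δ = 52.96°  ·
  (0,3): δ = 16.96°  ✓
  (0,4): δ = 4.33°  ✓
  (0,5): δ = 76.60°  ·
  (0,6): δ = 154.20°  ·
  (1,2): δ = 98.14°  ·
  (1,3): δ = 62.15°  ·
  (1,4): δ = 40.85°  ·
  (1,5): δ = 31.42°  ✓
  (1,6): δ = 109.01°  ·
  (2,3): δ = 144.00°  ·
  (2,4): δ = 122.71°  ·
  (2,5): δ = 50.44°  ·
  (2,6): δ = 27.16°  ✓
  (3,4): δ = 158.71°  ·
  (3,5): δ = 86.44°  ·
  (3,6): δ = 8.84°  ✓
  (4,5): δ = 107.73°  ·
  (4,6): δ = 30.13°  ✓
  (5,6): δ = 102.40°  ·
antipodal pairs: 6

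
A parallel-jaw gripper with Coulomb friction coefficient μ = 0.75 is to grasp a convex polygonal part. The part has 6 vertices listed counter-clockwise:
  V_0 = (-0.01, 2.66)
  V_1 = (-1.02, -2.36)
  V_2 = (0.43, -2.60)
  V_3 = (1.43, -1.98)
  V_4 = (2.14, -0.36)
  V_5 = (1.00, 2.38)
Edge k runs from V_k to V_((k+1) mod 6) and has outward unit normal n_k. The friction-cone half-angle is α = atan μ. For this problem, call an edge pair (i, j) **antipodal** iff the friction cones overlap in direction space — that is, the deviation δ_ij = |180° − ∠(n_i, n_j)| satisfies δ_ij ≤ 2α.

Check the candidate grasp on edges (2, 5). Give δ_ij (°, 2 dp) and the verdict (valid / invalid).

δ = 47.29°, valid

α = atan 0.75 = 36.87°;  2α = 73.74°
edge 2: e_2 = (+1.00, +0.62);  n_2 = (+0.5269, -0.8499)
edge 5: e_5 = (-1.01, +0.28);  n_5 = (+0.2672, +0.9637)
∠(n_2, n_5) = 132.71°
δ = |180° − 132.71°| = 47.29°
47.29° ≤ 2α = 73.74°  →  valid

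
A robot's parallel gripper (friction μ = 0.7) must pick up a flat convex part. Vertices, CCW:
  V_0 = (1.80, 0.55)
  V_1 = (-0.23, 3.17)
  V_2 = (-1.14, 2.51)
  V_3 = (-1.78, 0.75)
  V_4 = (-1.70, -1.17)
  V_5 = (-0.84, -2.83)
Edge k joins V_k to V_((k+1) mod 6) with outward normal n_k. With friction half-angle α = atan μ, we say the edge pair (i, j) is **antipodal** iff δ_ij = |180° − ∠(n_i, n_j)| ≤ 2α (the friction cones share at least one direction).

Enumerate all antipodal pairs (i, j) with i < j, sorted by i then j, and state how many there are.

α = atan 0.7 = 34.99°;  2α = 69.98°
n_0 = (+0.7905, +0.6125)
n_1 = (-0.5871, +0.8095)
n_2 = (-0.9398, +0.3417)
n_3 = (-0.9991, -0.0416)
n_4 = (-0.8879, -0.4600)
n_5 = (+0.7881, -0.6156)
  (0,1): δ = 91.82°  ·
  (0,2): δ = 57.75°  ✓
  (0,3): δ = 35.38°  ✓
  (0,4): δ = 10.38°  ✓
  (0,5): δ = 104.24°  ·
  (1,2): δ = 145.94°  ·
  (1,3): δ = 123.57°  ·
  (1,4): δ = 98.57°  ·
  (1,5): δ = 16.06°  ✓
  (2,3): δ = 157.63°  ·
  (2,4): δ = 132.63°  ·
  (2,5): δ = 18.01°  ✓
  (3,4): δ = 155.00°  ·
  (3,5): δ = 40.38°  ✓
  (4,5): δ = 65.38°  ✓
antipodal pairs: 7

count = 7; pairs: (0,2), (0,3), (0,4), (1,5), (2,5), (3,5), (4,5)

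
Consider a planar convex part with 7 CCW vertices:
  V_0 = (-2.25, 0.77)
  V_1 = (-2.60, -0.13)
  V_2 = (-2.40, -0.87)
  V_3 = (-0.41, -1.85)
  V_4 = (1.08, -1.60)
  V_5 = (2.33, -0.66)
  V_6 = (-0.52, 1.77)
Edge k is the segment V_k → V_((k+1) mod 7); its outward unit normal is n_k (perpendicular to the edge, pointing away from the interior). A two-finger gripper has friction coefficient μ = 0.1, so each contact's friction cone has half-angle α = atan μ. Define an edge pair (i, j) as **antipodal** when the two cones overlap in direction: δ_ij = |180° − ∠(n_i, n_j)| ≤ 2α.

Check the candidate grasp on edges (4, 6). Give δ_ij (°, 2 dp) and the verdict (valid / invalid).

δ = 6.91°, valid

α = atan 0.1 = 5.71°;  2α = 11.42°
edge 4: e_4 = (+1.25, +0.94);  n_4 = (+0.6010, -0.7992)
edge 6: e_6 = (-1.73, -1.00);  n_6 = (-0.5004, +0.8658)
∠(n_4, n_6) = 173.09°
δ = |180° − 173.09°| = 6.91°
6.91° ≤ 2α = 11.42°  →  valid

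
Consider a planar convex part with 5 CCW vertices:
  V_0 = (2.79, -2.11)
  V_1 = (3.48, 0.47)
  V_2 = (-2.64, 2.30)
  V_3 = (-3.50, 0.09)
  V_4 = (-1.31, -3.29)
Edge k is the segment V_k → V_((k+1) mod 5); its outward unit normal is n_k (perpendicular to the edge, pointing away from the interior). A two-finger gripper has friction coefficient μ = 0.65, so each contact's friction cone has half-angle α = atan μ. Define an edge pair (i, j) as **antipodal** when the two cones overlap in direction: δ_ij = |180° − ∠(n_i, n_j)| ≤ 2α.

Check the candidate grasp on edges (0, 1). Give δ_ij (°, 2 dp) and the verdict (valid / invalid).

δ = 91.67°, invalid

α = atan 0.65 = 33.02°;  2α = 66.05°
edge 0: e_0 = (+0.69, +2.58);  n_0 = (+0.9660, -0.2584)
edge 1: e_1 = (-6.12, +1.83);  n_1 = (+0.2865, +0.9581)
∠(n_0, n_1) = 88.33°
δ = |180° − 88.33°| = 91.67°
91.67° > 2α = 66.05°  →  invalid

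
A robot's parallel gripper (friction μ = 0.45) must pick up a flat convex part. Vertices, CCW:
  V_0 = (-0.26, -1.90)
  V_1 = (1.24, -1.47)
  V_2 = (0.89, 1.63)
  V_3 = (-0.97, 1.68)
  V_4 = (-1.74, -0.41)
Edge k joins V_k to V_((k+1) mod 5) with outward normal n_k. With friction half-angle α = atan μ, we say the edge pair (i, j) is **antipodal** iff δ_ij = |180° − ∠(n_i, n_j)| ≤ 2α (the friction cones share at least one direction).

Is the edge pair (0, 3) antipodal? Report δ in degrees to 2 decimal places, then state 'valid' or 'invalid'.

α = atan 0.45 = 24.23°;  2α = 48.46°
edge 0: e_0 = (+1.50, +0.43);  n_0 = (+0.2756, -0.9613)
edge 3: e_3 = (-0.77, -2.09);  n_3 = (-0.9383, +0.3457)
∠(n_0, n_3) = 126.22°
δ = |180° − 126.22°| = 53.78°
53.78° > 2α = 48.46°  →  invalid

δ = 53.78°, invalid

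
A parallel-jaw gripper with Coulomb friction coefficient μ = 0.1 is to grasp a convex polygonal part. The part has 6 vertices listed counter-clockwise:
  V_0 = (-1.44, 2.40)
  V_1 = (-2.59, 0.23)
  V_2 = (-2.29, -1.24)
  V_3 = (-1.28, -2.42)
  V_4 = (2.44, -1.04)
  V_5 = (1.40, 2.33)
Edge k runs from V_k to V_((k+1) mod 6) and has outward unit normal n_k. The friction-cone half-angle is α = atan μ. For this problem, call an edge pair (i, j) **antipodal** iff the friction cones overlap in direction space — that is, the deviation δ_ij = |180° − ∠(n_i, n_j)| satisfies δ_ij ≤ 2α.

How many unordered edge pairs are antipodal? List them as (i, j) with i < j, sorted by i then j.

α = atan 0.1 = 5.71°;  2α = 11.42°
n_0 = (-0.8836, +0.4683)
n_1 = (-0.9798, -0.2000)
n_2 = (-0.7597, -0.6503)
n_3 = (+0.3478, -0.9376)
n_4 = (+0.9555, +0.2949)
n_5 = (+0.0246, +0.9997)
  (0,1): δ = 140.54°  ·
  (0,2): δ = 111.52°  ·
  (0,3): δ = 41.73°  ·
  (0,4): δ = 45.07°  ·
  (0,5): δ = 116.51°  ·
  (1,2): δ = 150.97°  ·
  (1,3): δ = 81.18°  ·
  (1,4): δ = 5.62°  ✓
  (1,5): δ = 77.05°  ·
  (2,3): δ = 110.21°  ·
  (2,4): δ = 23.41°  ·
  (2,5): δ = 48.03°  ·
  (3,4): δ = 93.20°  ·
  (3,5): δ = 21.77°  ·
  (4,5): δ = 108.56°  ·
antipodal pairs: 1

count = 1; pairs: (1,4)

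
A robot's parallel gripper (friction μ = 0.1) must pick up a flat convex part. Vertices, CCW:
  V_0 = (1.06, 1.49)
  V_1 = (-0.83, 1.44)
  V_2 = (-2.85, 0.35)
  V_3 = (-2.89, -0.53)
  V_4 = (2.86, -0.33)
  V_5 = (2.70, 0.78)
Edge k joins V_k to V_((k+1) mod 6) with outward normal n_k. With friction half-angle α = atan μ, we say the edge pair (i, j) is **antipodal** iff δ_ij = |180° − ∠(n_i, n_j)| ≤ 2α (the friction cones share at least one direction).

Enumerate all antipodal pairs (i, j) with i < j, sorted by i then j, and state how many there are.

count = 2; pairs: (0,3), (2,4)

α = atan 0.1 = 5.71°;  2α = 11.42°
n_0 = (-0.0264, +0.9997)
n_1 = (-0.4749, +0.8801)
n_2 = (-0.9990, +0.0454)
n_3 = (+0.0348, -0.9994)
n_4 = (+0.9898, +0.1427)
n_5 = (+0.3973, +0.9177)
  (0,1): δ = 153.16°  ·
  (0,2): δ = 94.12°  ·
  (0,3): δ = 0.48°  ✓
  (0,4): δ = 96.69°  ·
  (0,5): δ = 155.08°  ·
  (1,2): δ = 120.95°  ·
  (1,3): δ = 26.36°  ·
  (1,4): δ = 69.85°  ·
  (1,5): δ = 128.24°  ·
  (2,3): δ = 85.41°  ·
  (2,4): δ = 10.80°  ✓
  (2,5): δ = 69.19°  ·
  (3,4): δ = 83.79°  ·
  (3,5): δ = 25.40°  ·
  (4,5): δ = 121.61°  ·
antipodal pairs: 2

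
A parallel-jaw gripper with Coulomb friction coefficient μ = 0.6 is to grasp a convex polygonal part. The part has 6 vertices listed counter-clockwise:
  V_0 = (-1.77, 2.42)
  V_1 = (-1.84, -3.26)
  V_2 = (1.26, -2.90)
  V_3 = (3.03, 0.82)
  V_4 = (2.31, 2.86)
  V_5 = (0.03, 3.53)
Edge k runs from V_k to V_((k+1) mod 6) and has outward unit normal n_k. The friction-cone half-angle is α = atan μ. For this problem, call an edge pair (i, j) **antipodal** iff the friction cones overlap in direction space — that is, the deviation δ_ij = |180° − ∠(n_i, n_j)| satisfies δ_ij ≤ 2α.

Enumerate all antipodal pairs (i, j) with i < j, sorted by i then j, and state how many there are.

count = 5; pairs: (0,2), (0,3), (1,4), (1,5), (2,5)

α = atan 0.6 = 30.96°;  2α = 61.93°
n_0 = (-0.9999, +0.0123)
n_1 = (+0.1154, -0.9933)
n_2 = (+0.9030, -0.4297)
n_3 = (+0.9430, +0.3328)
n_4 = (+0.2819, +0.9594)
n_5 = (-0.5249, +0.8512)
  (0,1): δ = 82.67°  ·
  (0,2): δ = 24.74°  ✓
  (0,3): δ = 20.15°  ✓
  (0,4): δ = 74.33°  ·
  (0,5): δ = 122.37°  ·
  (1,2): δ = 122.07°  ·
  (1,3): δ = 77.18°  ·
  (1,4): δ = 23.00°  ✓
  (1,5): δ = 25.04°  ✓
  (2,3): δ = 135.11°  ·
  (2,4): δ = 80.93°  ·
  (2,5): δ = 32.89°  ✓
  (3,4): δ = 125.82°  ·
  (3,5): δ = 77.78°  ·
  (4,5): δ = 131.96°  ·
antipodal pairs: 5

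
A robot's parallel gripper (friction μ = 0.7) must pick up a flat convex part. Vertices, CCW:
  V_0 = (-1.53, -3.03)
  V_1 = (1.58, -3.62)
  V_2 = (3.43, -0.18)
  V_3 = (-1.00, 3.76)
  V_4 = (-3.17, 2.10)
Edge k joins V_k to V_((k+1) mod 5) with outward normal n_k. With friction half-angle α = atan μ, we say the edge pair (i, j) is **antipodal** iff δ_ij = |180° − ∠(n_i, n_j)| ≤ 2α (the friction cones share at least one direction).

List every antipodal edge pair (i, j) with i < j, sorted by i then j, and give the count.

count = 5; pairs: (0,2), (0,3), (1,3), (1,4), (2,4)

α = atan 0.7 = 34.99°;  2α = 69.98°
n_0 = (-0.1864, -0.9825)
n_1 = (+0.8807, -0.4736)
n_2 = (+0.6646, +0.7472)
n_3 = (-0.6076, +0.7943)
n_4 = (-0.9525, -0.3045)
  (0,1): δ = 107.53°  ·
  (0,2): δ = 30.91°  ✓
  (0,3): δ = 48.16°  ✓
  (0,4): δ = 118.47°  ·
  (1,2): δ = 103.38°  ·
  (1,3): δ = 24.31°  ✓
  (1,4): δ = 46.00°  ✓
  (2,3): δ = 100.94°  ·
  (2,4): δ = 30.62°  ✓
  (3,4): δ = 109.69°  ·
antipodal pairs: 5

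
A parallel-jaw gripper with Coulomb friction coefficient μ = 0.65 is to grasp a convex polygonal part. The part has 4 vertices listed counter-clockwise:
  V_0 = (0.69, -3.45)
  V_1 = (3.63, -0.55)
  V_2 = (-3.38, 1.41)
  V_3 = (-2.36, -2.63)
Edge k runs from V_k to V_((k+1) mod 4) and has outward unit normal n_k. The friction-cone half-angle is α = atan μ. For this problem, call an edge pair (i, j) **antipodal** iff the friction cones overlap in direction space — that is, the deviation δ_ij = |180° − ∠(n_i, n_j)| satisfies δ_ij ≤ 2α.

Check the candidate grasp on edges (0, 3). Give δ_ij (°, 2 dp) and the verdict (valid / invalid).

α = atan 0.65 = 33.02°;  2α = 66.05°
edge 0: e_0 = (+2.94, +2.90);  n_0 = (+0.7022, -0.7119)
edge 3: e_3 = (+3.05, -0.82);  n_3 = (-0.2596, -0.9657)
∠(n_0, n_3) = 59.66°
δ = |180° − 59.66°| = 120.34°
120.34° > 2α = 66.05°  →  invalid

δ = 120.34°, invalid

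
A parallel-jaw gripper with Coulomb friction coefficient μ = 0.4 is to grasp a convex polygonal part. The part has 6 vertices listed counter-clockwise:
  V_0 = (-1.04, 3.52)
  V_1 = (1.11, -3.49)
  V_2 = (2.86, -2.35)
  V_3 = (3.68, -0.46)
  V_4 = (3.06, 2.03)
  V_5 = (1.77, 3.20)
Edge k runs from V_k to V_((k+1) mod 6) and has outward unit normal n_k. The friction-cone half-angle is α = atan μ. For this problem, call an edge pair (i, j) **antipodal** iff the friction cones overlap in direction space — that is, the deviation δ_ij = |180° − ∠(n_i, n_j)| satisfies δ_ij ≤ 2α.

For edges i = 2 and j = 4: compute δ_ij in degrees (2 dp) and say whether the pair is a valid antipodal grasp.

α = atan 0.4 = 21.80°;  2α = 43.60°
edge 2: e_2 = (+0.82, +1.89);  n_2 = (+0.9174, -0.3980)
edge 4: e_4 = (-1.29, +1.17);  n_4 = (+0.6718, +0.7407)
∠(n_2, n_4) = 71.25°
δ = |180° − 71.25°| = 108.75°
108.75° > 2α = 43.60°  →  invalid

δ = 108.75°, invalid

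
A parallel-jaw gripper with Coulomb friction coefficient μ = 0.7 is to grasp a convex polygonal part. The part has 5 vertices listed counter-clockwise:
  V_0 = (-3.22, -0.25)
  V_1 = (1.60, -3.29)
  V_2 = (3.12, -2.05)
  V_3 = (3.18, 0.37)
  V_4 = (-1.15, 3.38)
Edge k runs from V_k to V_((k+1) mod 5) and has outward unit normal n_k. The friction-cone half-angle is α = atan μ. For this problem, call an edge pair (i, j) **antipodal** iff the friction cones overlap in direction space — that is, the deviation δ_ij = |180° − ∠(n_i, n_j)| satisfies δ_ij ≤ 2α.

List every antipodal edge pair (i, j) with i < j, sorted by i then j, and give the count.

α = atan 0.7 = 34.99°;  2α = 69.98°
n_0 = (-0.5335, -0.8458)
n_1 = (+0.6321, -0.7749)
n_2 = (+0.9997, -0.0248)
n_3 = (+0.5708, +0.8211)
n_4 = (-0.8687, +0.4954)
  (0,1): δ = 108.55°  ·
  (0,2): δ = 59.18°  ✓
  (0,3): δ = 2.57°  ✓
  (0,4): δ = 92.55°  ·
  (1,2): δ = 130.63°  ·
  (1,3): δ = 74.01°  ·
  (1,4): δ = 21.10°  ✓
  (2,3): δ = 123.38°  ·
  (2,4): δ = 28.27°  ✓
  (3,4): δ = 84.89°  ·
antipodal pairs: 4

count = 4; pairs: (0,2), (0,3), (1,4), (2,4)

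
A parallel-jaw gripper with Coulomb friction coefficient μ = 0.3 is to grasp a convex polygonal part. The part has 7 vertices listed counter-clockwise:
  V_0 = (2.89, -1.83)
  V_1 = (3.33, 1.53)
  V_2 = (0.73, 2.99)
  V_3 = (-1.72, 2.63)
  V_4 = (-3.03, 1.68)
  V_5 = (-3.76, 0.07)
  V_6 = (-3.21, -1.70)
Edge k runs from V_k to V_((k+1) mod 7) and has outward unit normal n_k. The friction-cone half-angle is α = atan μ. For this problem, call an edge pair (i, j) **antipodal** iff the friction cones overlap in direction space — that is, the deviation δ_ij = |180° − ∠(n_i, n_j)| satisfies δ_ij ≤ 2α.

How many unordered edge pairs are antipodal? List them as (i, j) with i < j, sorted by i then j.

α = atan 0.3 = 16.70°;  2α = 33.40°
n_0 = (+0.9915, -0.1298)
n_1 = (+0.4896, +0.8719)
n_2 = (-0.1454, +0.9894)
n_3 = (-0.5871, +0.8095)
n_4 = (-0.9108, +0.4130)
n_5 = (-0.9550, -0.2967)
n_6 = (-0.0213, -0.9998)
  (0,1): δ = 111.86°  ·
  (0,2): δ = 74.18°  ·
  (0,3): δ = 46.59°  ·
  (0,4): δ = 16.93°  ✓
  (0,5): δ = 24.72°  ✓
  (0,6): δ = 96.24°  ·
  (1,2): δ = 142.32°  ·
  (1,3): δ = 114.73°  ·
  (1,4): δ = 85.07°  ·
  (1,5): δ = 43.42°  ·
  (1,6): δ = 28.10°  ✓
  (2,3): δ = 152.41°  ·
  (2,4): δ = 122.75°  ·
  (2,5): δ = 81.10°  ·
  (2,6): δ = 9.58°  ✓
  (3,4): δ = 150.34°  ·
  (3,5): δ = 108.69°  ·
  (3,6): δ = 37.17°  ·
  (4,5): δ = 138.35°  ·
  (4,6): δ = 66.83°  ·
  (5,6): δ = 108.48°  ·
antipodal pairs: 4

count = 4; pairs: (0,4), (0,5), (1,6), (2,6)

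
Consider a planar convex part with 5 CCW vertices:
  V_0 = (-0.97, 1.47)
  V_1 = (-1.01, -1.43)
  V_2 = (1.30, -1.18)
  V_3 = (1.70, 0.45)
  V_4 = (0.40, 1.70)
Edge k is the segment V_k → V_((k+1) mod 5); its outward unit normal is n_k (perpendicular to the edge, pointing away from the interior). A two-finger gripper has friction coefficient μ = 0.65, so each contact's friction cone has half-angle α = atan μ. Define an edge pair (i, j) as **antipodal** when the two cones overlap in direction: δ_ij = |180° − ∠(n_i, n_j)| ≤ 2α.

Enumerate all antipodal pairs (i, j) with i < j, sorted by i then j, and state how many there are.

α = atan 0.65 = 33.02°;  2α = 66.05°
n_0 = (-0.9999, +0.0138)
n_1 = (+0.1076, -0.9942)
n_2 = (+0.9712, -0.2383)
n_3 = (+0.6931, +0.7208)
n_4 = (-0.1656, +0.9862)
  (0,1): δ = 83.03°  ·
  (0,2): δ = 13.00°  ✓
  (0,3): δ = 46.91°  ✓
  (0,4): δ = 100.32°  ·
  (1,2): δ = 109.96°  ·
  (1,3): δ = 50.05°  ✓
  (1,4): δ = 3.35°  ✓
  (2,3): δ = 120.09°  ·
  (2,4): δ = 66.68°  ·
  (3,4): δ = 126.59°  ·
antipodal pairs: 4

count = 4; pairs: (0,2), (0,3), (1,3), (1,4)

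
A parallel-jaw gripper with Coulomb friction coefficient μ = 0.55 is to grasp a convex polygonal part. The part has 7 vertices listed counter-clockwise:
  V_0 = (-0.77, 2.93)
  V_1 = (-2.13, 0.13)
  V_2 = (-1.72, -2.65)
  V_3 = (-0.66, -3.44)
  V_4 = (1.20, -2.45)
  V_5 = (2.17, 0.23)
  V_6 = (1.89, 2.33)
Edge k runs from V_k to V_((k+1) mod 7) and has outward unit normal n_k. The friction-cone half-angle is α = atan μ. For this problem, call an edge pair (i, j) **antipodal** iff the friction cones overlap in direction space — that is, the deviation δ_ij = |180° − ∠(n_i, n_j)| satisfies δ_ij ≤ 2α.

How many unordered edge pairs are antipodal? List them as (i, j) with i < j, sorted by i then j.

α = atan 0.55 = 28.81°;  2α = 57.62°
n_0 = (-0.8995, +0.4369)
n_1 = (-0.9893, -0.1459)
n_2 = (-0.5976, -0.8018)
n_3 = (+0.4698, -0.8827)
n_4 = (+0.9403, -0.3403)
n_5 = (+0.9912, +0.1322)
n_6 = (+0.2200, +0.9755)
  (0,1): δ = 145.70°  ·
  (0,2): δ = 100.79°  ·
  (0,3): δ = 36.07°  ✓
  (0,4): δ = 6.01°  ✓
  (0,5): δ = 33.50°  ✓
  (0,6): δ = 103.20°  ·
  (1,2): δ = 135.09°  ·
  (1,3): δ = 70.37°  ·
  (1,4): δ = 28.29°  ✓
  (1,5): δ = 0.79°  ✓
  (1,6): δ = 68.90°  ·
  (2,3): δ = 115.28°  ·
  (2,4): δ = 73.20°  ·
  (2,5): δ = 45.71°  ✓
  (2,6): δ = 23.99°  ✓
  (3,4): δ = 137.92°  ·
  (3,5): δ = 110.43°  ·
  (3,6): δ = 40.74°  ✓
  (4,5): δ = 152.51°  ·
  (4,6): δ = 82.81°  ·
  (5,6): δ = 110.31°  ·
antipodal pairs: 8

count = 8; pairs: (0,3), (0,4), (0,5), (1,4), (1,5), (2,5), (2,6), (3,6)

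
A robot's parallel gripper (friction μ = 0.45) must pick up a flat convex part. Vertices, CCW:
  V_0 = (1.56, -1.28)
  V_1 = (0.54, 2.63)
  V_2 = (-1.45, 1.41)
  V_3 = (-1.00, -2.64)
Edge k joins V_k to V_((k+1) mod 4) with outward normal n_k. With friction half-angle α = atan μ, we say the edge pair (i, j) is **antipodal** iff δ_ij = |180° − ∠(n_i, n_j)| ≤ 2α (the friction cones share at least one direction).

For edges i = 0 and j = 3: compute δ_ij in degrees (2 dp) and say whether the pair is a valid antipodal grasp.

α = atan 0.45 = 24.23°;  2α = 48.46°
edge 0: e_0 = (-1.02, +3.91);  n_0 = (+0.9676, +0.2524)
edge 3: e_3 = (+2.56, +1.36);  n_3 = (+0.4692, -0.8831)
∠(n_0, n_3) = 76.64°
δ = |180° − 76.64°| = 103.36°
103.36° > 2α = 48.46°  →  invalid

δ = 103.36°, invalid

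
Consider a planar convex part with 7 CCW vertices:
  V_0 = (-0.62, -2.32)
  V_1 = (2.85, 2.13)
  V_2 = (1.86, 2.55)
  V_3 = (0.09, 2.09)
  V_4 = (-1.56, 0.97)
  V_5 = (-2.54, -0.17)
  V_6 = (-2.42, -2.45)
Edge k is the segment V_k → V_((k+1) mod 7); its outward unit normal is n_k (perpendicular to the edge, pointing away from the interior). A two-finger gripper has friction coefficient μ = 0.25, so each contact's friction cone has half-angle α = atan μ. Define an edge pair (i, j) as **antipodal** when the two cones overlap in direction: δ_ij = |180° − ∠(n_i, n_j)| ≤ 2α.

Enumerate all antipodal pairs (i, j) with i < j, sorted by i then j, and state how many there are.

count = 4; pairs: (0,3), (0,4), (1,6), (2,6)

α = atan 0.25 = 14.04°;  2α = 28.07°
n_0 = (+0.7886, -0.6149)
n_1 = (+0.3905, +0.9206)
n_2 = (-0.2515, +0.9678)
n_3 = (-0.5616, +0.8274)
n_4 = (-0.7583, +0.6519)
n_5 = (-0.9986, -0.0526)
n_6 = (+0.0720, -0.9974)
  (0,1): δ = 75.04°  ·
  (0,2): δ = 37.49°  ·
  (0,3): δ = 17.89°  ✓
  (0,4): δ = 2.74°  ✓
  (0,5): δ = 40.96°  ·
  (0,6): δ = 132.08°  ·
  (1,2): δ = 142.44°  ·
  (1,3): δ = 122.84°  ·
  (1,4): δ = 107.70°  ·
  (1,5): δ = 64.00°  ·
  (1,6): δ = 27.12°  ✓
  (2,3): δ = 160.40°  ·
  (2,4): δ = 145.25°  ·
  (2,5): δ = 101.56°  ·
  (2,6): δ = 10.44°  ✓
  (3,4): δ = 164.85°  ·
  (3,5): δ = 121.16°  ·
  (3,6): δ = 30.04°  ·
  (4,5): δ = 136.30°  ·
  (4,6): δ = 45.19°  ·
  (5,6): δ = 88.88°  ·
antipodal pairs: 4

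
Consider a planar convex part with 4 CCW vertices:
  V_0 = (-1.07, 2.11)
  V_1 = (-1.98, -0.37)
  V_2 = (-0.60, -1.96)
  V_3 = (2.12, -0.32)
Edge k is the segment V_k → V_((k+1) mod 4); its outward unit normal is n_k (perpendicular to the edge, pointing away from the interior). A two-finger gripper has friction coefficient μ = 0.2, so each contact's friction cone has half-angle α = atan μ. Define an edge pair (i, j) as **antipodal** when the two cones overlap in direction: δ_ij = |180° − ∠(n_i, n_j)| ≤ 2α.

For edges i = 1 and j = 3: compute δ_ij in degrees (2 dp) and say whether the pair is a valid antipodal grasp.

δ = 11.75°, valid

α = atan 0.2 = 11.31°;  2α = 22.62°
edge 1: e_1 = (+1.38, -1.59);  n_1 = (-0.7552, -0.6555)
edge 3: e_3 = (-3.19, +2.43);  n_3 = (+0.6060, +0.7955)
∠(n_1, n_3) = 168.25°
δ = |180° − 168.25°| = 11.75°
11.75° ≤ 2α = 22.62°  →  valid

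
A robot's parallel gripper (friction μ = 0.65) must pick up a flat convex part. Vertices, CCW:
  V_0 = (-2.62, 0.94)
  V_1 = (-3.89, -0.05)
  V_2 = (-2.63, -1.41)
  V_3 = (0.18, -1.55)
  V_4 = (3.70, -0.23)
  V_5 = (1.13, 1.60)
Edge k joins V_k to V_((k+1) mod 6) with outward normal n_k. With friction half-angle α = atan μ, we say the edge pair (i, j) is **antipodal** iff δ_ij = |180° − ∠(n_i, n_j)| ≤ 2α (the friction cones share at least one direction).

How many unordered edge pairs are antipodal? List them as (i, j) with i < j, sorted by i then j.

count = 8; pairs: (0,2), (0,3), (1,4), (1,5), (2,4), (2,5), (3,4), (3,5)

α = atan 0.65 = 33.02°;  2α = 66.05°
n_0 = (-0.6148, +0.7887)
n_1 = (-0.7336, -0.6796)
n_2 = (-0.0498, -0.9988)
n_3 = (+0.3511, -0.9363)
n_4 = (+0.5800, +0.8146)
n_5 = (-0.1733, +0.9849)
  (0,1): δ = 85.12°  ·
  (0,2): δ = 40.79°  ✓
  (0,3): δ = 17.38°  ✓
  (0,4): δ = 106.61°  ·
  (0,5): δ = 152.04°  ·
  (1,2): δ = 135.67°  ·
  (1,3): δ = 112.26°  ·
  (1,4): δ = 11.73°  ✓
  (1,5): δ = 57.17°  ✓
  (2,3): δ = 156.59°  ·
  (2,4): δ = 32.60°  ✓
  (2,5): δ = 12.83°  ✓
  (3,4): δ = 56.01°  ✓
  (3,5): δ = 10.57°  ✓
  (4,5): δ = 134.56°  ·
antipodal pairs: 8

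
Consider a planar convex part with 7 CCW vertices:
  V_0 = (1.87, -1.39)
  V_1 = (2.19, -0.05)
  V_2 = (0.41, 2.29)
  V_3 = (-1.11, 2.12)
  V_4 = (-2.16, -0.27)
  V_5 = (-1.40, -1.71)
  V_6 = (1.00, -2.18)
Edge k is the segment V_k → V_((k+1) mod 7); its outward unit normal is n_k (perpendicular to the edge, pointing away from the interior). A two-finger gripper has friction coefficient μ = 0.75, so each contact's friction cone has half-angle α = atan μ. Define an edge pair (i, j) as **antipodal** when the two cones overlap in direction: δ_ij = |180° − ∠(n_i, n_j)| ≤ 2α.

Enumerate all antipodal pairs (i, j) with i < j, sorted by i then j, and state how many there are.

count = 10; pairs: (0,2), (0,3), (0,4), (1,3), (1,4), (1,5), (2,4), (2,5), (2,6), (3,6)

α = atan 0.75 = 36.87°;  2α = 73.74°
n_0 = (+0.9727, -0.2323)
n_1 = (+0.7959, +0.6054)
n_2 = (-0.1111, +0.9938)
n_3 = (-0.9155, +0.4022)
n_4 = (-0.8844, -0.4668)
n_5 = (-0.1922, -0.9814)
n_6 = (+0.6722, -0.7403)
  (0,1): δ = 129.31°  ·
  (0,2): δ = 70.19°  ✓
  (0,3): δ = 10.29°  ✓
  (0,4): δ = 41.26°  ✓
  (0,5): δ = 92.35°  ·
  (0,6): δ = 145.67°  ·
  (1,2): δ = 120.88°  ·
  (1,3): δ = 60.98°  ✓
  (1,4): δ = 9.44°  ✓
  (1,5): δ = 41.66°  ✓
  (1,6): δ = 94.98°  ·
  (2,3): δ = 120.10°  ·
  (2,4): δ = 68.56°  ✓
  (2,5): δ = 17.46°  ✓
  (2,6): δ = 35.86°  ✓
  (3,4): δ = 128.46°  ·
  (3,5): δ = 77.36°  ·
  (3,6): δ = 24.04°  ✓
  (4,5): δ = 128.90°  ·
  (4,6): δ = 75.58°  ·
  (5,6): δ = 126.68°  ·
antipodal pairs: 10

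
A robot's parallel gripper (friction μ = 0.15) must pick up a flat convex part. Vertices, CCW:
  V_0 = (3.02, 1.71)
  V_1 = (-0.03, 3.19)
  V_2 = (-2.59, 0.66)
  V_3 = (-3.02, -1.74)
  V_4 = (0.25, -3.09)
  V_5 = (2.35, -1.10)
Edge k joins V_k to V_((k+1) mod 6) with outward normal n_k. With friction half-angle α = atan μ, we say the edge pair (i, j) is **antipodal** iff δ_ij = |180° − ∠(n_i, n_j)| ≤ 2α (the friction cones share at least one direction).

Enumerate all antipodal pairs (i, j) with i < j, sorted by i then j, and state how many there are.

α = atan 0.15 = 8.53°;  2α = 17.06°
n_0 = (+0.4366, +0.8997)
n_1 = (-0.7029, +0.7113)
n_2 = (-0.9843, +0.1764)
n_3 = (-0.3816, -0.9243)
n_4 = (+0.6878, -0.7259)
n_5 = (+0.9727, -0.2319)
  (0,1): δ = 109.45°  ·
  (0,2): δ = 74.27°  ·
  (0,3): δ = 3.45°  ✓
  (0,4): δ = 69.34°  ·
  (0,5): δ = 102.47°  ·
  (1,2): δ = 144.82°  ·
  (1,3): δ = 67.10°  ·
  (1,4): δ = 1.20°  ✓
  (1,5): δ = 31.93°  ·
  (2,3): δ = 102.28°  ·
  (2,4): δ = 36.38°  ·
  (2,5): δ = 3.25°  ✓
  (3,4): δ = 114.11°  ·
  (3,5): δ = 80.98°  ·
  (4,5): δ = 146.87°  ·
antipodal pairs: 3

count = 3; pairs: (0,3), (1,4), (2,5)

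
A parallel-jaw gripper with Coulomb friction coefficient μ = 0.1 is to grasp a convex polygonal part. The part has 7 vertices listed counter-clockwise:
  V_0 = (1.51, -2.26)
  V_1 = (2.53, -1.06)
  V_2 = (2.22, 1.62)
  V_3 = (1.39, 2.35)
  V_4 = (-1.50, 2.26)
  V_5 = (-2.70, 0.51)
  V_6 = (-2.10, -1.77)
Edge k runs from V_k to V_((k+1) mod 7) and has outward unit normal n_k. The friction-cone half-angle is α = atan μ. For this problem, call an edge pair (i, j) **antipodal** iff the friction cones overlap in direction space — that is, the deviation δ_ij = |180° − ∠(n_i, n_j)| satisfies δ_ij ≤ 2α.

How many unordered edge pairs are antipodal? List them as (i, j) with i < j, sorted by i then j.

α = atan 0.1 = 5.71°;  2α = 11.42°
n_0 = (+0.7619, -0.6476)
n_1 = (+0.9934, +0.1149)
n_2 = (+0.6604, +0.7509)
n_3 = (-0.0311, +0.9995)
n_4 = (-0.8247, +0.5655)
n_5 = (-0.9671, -0.2545)
n_6 = (-0.1345, -0.9909)
  (0,1): δ = 133.04°  ·
  (0,2): δ = 90.97°  ·
  (0,3): δ = 47.85°  ·
  (0,4): δ = 5.93°  ✓
  (0,5): δ = 55.11°  ·
  (0,6): δ = 122.63°  ·
  (1,2): δ = 137.93°  ·
  (1,3): δ = 94.81°  ·
  (1,4): δ = 41.04°  ·
  (1,5): δ = 8.15°  ✓
  (1,6): δ = 75.67°  ·
  (2,3): δ = 136.88°  ·
  (2,4): δ = 83.11°  ·
  (2,5): δ = 33.92°  ·
  (2,6): δ = 33.60°  ·
  (3,4): δ = 126.22°  ·
  (3,5): δ = 77.04°  ·
  (3,6): δ = 9.51°  ✓
  (4,5): δ = 130.82°  ·
  (4,6): δ = 63.29°  ·
  (5,6): δ = 112.47°  ·
antipodal pairs: 3

count = 3; pairs: (0,4), (1,5), (3,6)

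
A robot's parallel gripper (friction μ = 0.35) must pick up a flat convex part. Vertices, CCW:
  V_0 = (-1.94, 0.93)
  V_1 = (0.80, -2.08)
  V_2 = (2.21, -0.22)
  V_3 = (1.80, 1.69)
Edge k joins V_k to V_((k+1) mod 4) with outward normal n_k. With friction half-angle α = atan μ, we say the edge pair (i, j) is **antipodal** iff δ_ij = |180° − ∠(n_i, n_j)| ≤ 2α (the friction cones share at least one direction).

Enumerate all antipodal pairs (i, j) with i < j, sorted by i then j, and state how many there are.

count = 1; pairs: (0,2)

α = atan 0.35 = 19.29°;  2α = 38.58°
n_0 = (-0.7395, -0.6732)
n_1 = (+0.7969, -0.6041)
n_2 = (+0.9777, +0.2099)
n_3 = (-0.1991, +0.9800)
  (0,1): δ = 79.48°  ·
  (0,2): δ = 30.20°  ✓
  (0,3): δ = 59.18°  ·
  (1,2): δ = 130.72°  ·
  (1,3): δ = 41.35°  ·
  (2,3): δ = 90.63°  ·
antipodal pairs: 1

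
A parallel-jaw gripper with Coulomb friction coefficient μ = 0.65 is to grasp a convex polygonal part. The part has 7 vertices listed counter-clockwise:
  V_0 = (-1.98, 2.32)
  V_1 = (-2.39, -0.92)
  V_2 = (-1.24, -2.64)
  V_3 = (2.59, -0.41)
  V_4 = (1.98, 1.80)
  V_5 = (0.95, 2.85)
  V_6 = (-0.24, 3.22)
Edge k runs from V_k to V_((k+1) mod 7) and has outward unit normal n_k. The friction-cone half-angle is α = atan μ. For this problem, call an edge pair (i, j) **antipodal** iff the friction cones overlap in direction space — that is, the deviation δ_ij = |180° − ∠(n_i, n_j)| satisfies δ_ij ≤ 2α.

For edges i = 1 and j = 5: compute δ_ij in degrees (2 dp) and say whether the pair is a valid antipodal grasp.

α = atan 0.65 = 33.02°;  2α = 66.05°
edge 1: e_1 = (+1.15, -1.72);  n_1 = (-0.8313, -0.5558)
edge 5: e_5 = (-1.19, +0.37);  n_5 = (+0.2969, +0.9549)
∠(n_1, n_5) = 141.04°
δ = |180° − 141.04°| = 38.96°
38.96° ≤ 2α = 66.05°  →  valid

δ = 38.96°, valid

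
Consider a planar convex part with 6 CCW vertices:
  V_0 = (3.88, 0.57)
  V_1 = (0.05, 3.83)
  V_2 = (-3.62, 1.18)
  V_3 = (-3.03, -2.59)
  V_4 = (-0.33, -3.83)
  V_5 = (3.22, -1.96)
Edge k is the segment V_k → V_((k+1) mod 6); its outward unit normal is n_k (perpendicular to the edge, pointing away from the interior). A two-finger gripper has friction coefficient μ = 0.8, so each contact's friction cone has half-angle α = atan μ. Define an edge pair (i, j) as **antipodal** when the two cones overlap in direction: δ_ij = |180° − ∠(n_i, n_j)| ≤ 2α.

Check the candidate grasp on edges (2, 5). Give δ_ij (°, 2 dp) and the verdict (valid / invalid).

δ = 23.52°, valid

α = atan 0.8 = 38.66°;  2α = 77.32°
edge 2: e_2 = (+0.59, -3.77);  n_2 = (-0.9880, -0.1546)
edge 5: e_5 = (+0.66, +2.53);  n_5 = (+0.9676, -0.2524)
∠(n_2, n_5) = 156.48°
δ = |180° − 156.48°| = 23.52°
23.52° ≤ 2α = 77.32°  →  valid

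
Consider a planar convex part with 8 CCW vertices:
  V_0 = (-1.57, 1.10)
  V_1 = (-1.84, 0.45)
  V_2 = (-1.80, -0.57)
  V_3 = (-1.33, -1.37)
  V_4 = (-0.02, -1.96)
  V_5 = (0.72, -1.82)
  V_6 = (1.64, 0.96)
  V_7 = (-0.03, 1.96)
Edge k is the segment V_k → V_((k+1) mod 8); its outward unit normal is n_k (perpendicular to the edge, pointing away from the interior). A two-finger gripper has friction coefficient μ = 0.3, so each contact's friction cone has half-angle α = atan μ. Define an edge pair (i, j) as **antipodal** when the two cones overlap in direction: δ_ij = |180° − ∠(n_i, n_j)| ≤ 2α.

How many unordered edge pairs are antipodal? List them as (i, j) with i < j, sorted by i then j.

count = 5; pairs: (0,5), (1,5), (2,6), (3,6), (4,7)

α = atan 0.3 = 16.70°;  2α = 33.40°
n_0 = (-0.9235, +0.3836)
n_1 = (-0.9992, -0.0392)
n_2 = (-0.8622, -0.5065)
n_3 = (-0.4107, -0.9118)
n_4 = (+0.1859, -0.9826)
n_5 = (+0.9494, -0.3142)
n_6 = (+0.5137, +0.8579)
n_7 = (-0.4876, +0.8731)
  (0,1): δ = 155.20°  ·
  (0,2): δ = 127.01°  ·
  (0,3): δ = 91.69°  ·
  (0,4): δ = 56.73°  ·
  (0,5): δ = 4.25°  ✓
  (0,6): δ = 81.64°  ·
  (0,7): δ = 141.74°  ·
  (1,2): δ = 151.81°  ·
  (1,3): δ = 116.49°  ·
  (1,4): δ = 81.53°  ·
  (1,5): δ = 20.56°  ✓
  (1,6): δ = 56.84°  ·
  (1,7): δ = 116.94°  ·
  (2,3): δ = 144.68°  ·
  (2,4): δ = 109.72°  ·
  (2,5): δ = 48.75°  ·
  (2,6): δ = 28.65°  ✓
  (2,7): δ = 88.75°  ·
  (3,4): δ = 145.04°  ·
  (3,5): δ = 84.07°  ·
  (3,6): δ = 6.67°  ✓
  (3,7): δ = 53.43°  ·
  (4,5): δ = 119.02°  ·
  (4,6): δ = 41.63°  ·
  (4,7): δ = 18.47°  ✓
  (5,6): δ = 102.60°  ·
  (5,7): δ = 42.51°  ·
  (6,7): δ = 119.91°  ·
antipodal pairs: 5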